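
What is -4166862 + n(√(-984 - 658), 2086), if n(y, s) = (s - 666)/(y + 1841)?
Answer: 2*(-2083431*√1642 + 3835595761*I)/(√1642 - 1841*I) ≈ -4.1669e+6 - 0.016937*I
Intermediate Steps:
n(y, s) = (-666 + s)/(1841 + y)
-4166862 + n(√(-984 - 658), 2086) = -4166862 + (-666 + 2086)/(1841 + √(-984 - 658)) = -4166862 + 1420/(1841 + √(-1642)) = -4166862 + 1420/(1841 + I*√1642)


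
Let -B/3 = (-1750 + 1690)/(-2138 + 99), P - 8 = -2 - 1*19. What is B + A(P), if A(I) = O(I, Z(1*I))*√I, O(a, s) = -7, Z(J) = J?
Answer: -180/2039 - 7*I*√13 ≈ -0.088279 - 25.239*I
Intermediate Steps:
P = -13 (P = 8 + (-2 - 1*19) = 8 + (-2 - 19) = 8 - 21 = -13)
B = -180/2039 (B = -3*(-1750 + 1690)/(-2138 + 99) = -(-180)/(-2039) = -(-180)*(-1)/2039 = -3*60/2039 = -180/2039 ≈ -0.088279)
A(I) = -7*√I
B + A(P) = -180/2039 - 7*I*√13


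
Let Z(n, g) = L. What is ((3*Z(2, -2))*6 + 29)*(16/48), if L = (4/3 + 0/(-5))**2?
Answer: 61/3 ≈ 20.333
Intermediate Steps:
L = 16/9 (L = (4*(1/3) + 0*(-1/5))**2 = (4/3 + 0)**2 = (4/3)**2 = 16/9 ≈ 1.7778)
Z(n, g) = 16/9
((3*Z(2, -2))*6 + 29)*(16/48) = ((3*(16/9))*6 + 29)*(16/48) = ((16/3)*6 + 29)*(16*(1/48)) = (32 + 29)*(1/3) = 61*(1/3) = 61/3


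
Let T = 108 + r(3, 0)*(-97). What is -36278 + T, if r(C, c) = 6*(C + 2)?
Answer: -39080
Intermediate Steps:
r(C, c) = 12 + 6*C (r(C, c) = 6*(2 + C) = 12 + 6*C)
T = -2802 (T = 108 + (12 + 6*3)*(-97) = 108 + (12 + 18)*(-97) = 108 + 30*(-97) = 108 - 2910 = -2802)
-36278 + T = -36278 - 2802 = -39080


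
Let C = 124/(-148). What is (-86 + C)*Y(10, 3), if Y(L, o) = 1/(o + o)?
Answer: -1071/74 ≈ -14.473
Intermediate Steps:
C = -31/37 (C = 124*(-1/148) = -31/37 ≈ -0.83784)
Y(L, o) = 1/(2*o)
(-86 + C)*Y(10, 3) = (-86 - 31/37)*((1/2)/3) = -3213/(74*3) = -3213/37*1/6 = -1071/74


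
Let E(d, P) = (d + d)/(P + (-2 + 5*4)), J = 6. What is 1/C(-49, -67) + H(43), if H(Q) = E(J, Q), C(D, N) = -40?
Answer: 419/2440 ≈ 0.17172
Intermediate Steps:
E(d, P) = 2*d/(18 + P) (E(d, P) = (2*d)/(P + (-2 + 20)) = (2*d)/(P + 18) = (2*d)/(18 + P) = 2*d/(18 + P))
H(Q) = 12/(18 + Q) (H(Q) = 2*6/(18 + Q) = 12/(18 + Q))
1/C(-49, -67) + H(43) = 1/(-40) + 12/(18 + 43) = -1/40 + 12/61 = 419/2440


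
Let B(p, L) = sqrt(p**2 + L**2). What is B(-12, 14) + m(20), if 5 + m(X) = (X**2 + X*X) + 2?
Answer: 797 + 2*sqrt(85) ≈ 815.44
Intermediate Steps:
m(X) = -3 + 2*X**2 (m(X) = -5 + ((X**2 + X*X) + 2) = -5 + ((X**2 + X**2) + 2) = -5 + (2*X**2 + 2) = -5 + (2 + 2*X**2) = -3 + 2*X**2)
B(p, L) = sqrt(L**2 + p**2)
B(-12, 14) + m(20) = sqrt(14**2 + (-12)**2) + (-3 + 2*20**2) = sqrt(196 + 144) + (-3 + 2*400) = sqrt(340) + (-3 + 800) = 2*sqrt(85) + 797 = 797 + 2*sqrt(85)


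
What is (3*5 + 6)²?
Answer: 441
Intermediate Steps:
(3*5 + 6)² = (15 + 6)² = 21² = 441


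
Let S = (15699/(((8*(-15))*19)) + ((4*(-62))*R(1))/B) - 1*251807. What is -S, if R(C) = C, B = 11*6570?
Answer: 1383092821379/5492520 ≈ 2.5181e+5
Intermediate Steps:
B = 72270
S = -1383092821379/5492520 (S = (15699/(((8*(-15))*19)) + ((4*(-62))*1)/72270) - 1*251807 = (15699/((-120*19)) - 248*1*(1/72270)) - 251807 = (15699/(-2280) - 248*1/72270) - 251807 = (15699*(-1/2280) - 124/36135) - 251807 = (-5233/760 - 124/36135) - 251807 = -37837739/5492520 - 251807 = -1383092821379/5492520 ≈ -2.5181e+5)
-S = -1*(-1383092821379/5492520) = 1383092821379/5492520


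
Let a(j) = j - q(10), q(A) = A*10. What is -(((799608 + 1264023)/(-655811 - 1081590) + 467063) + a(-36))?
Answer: -811237373096/1737401 ≈ -4.6693e+5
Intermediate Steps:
q(A) = 10*A
a(j) = -100 + j (a(j) = j - 10*10 = j - 1*100 = j - 100 = -100 + j)
-(((799608 + 1264023)/(-655811 - 1081590) + 467063) + a(-36)) = -(((799608 + 1264023)/(-655811 - 1081590) + 467063) + (-100 - 36)) = -((2063631/(-1737401) + 467063) - 136) = -((2063631*(-1/1737401) + 467063) - 136) = -((-2063631/1737401 + 467063) - 136) = -(811473659632/1737401 - 136) = -1*811237373096/1737401 = -811237373096/1737401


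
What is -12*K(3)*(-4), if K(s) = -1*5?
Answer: -240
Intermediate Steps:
K(s) = -5
-12*K(3)*(-4) = -12*(-5)*(-4) = 60*(-4) = -240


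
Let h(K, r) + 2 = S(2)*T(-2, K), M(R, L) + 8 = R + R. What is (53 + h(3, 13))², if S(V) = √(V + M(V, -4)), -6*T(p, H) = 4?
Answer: 23401/9 - 68*I*√2 ≈ 2600.1 - 96.167*I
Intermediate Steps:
M(R, L) = -8 + 2*R (M(R, L) = -8 + (R + R) = -8 + 2*R)
T(p, H) = -⅔ (T(p, H) = -⅙*4 = -⅔)
S(V) = √(-8 + 3*V) (S(V) = √(V + (-8 + 2*V)) = √(-8 + 3*V))
h(K, r) = -2 - 2*I*√2/3 (h(K, r) = -2 + √(-8 + 3*2)*(-⅔) = -2 + √(-8 + 6)*(-⅔) = -2 + √(-2)*(-⅔) = -2 + (I*√2)*(-⅔) = -2 - 2*I*√2/3)
(53 + h(3, 13))² = (53 + (-2 - 2*I*√2/3))² = (51 - 2*I*√2/3)²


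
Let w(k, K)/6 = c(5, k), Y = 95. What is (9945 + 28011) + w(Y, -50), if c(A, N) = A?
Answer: 37986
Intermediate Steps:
w(k, K) = 30 (w(k, K) = 6*5 = 30)
(9945 + 28011) + w(Y, -50) = (9945 + 28011) + 30 = 37956 + 30 = 37986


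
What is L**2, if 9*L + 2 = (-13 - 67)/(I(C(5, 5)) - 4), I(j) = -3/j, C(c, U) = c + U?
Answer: 56644/16641 ≈ 3.4039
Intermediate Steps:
C(c, U) = U + c
L = 238/129 (L = -2/9 + ((-13 - 67)/(-3/(5 + 5) - 4))/9 = -2/9 + (-80/(-3/10 - 4))/9 = -2/9 + (-80/(-43/10))/9 = -2/9 + (-80*(-10/43))/9 = -2/9 + (1/9)*(800/43) = -2/9 + 800/387 = 238/129 ≈ 1.8450)
L**2 = (238/129)**2 = 56644/16641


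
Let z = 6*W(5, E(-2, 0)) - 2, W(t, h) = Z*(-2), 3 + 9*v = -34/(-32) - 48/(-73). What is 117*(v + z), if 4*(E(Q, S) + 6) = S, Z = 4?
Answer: -6852235/1168 ≈ -5866.6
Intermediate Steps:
E(Q, S) = -6 + S/4
v = -1495/10512 (v = -⅓ + (-34/(-32) - 48/(-73))/9 = -⅓ + (-34*(-1/32) - 48*(-1/73))/9 = -⅓ + (17/16 + 48/73)/9 = -⅓ + (⅑)*(2009/1168) = -⅓ + 2009/10512 = -1495/10512 ≈ -0.14222)
W(t, h) = -8 (W(t, h) = 4*(-2) = -8)
z = -50 (z = 6*(-8) - 2 = -48 - 2 = -50)
117*(v + z) = 117*(-1495/10512 - 50) = 117*(-527095/10512) = -6852235/1168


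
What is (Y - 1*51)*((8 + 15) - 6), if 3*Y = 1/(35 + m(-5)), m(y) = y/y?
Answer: -93619/108 ≈ -866.84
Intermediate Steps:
m(y) = 1
Y = 1/108 (Y = 1/(3*(35 + 1)) = (1/3)/36 = (1/3)*(1/36) = 1/108 ≈ 0.0092593)
(Y - 1*51)*((8 + 15) - 6) = (1/108 - 1*51)*((8 + 15) - 6) = (1/108 - 51)*(23 - 6) = -5507/108*17 = -93619/108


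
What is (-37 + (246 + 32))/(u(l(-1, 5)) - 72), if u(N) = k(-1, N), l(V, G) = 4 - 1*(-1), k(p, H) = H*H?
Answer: -241/47 ≈ -5.1277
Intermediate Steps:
k(p, H) = H²
l(V, G) = 5 (l(V, G) = 4 + 1 = 5)
u(N) = N²
(-37 + (246 + 32))/(u(l(-1, 5)) - 72) = (-37 + (246 + 32))/(5² - 72) = (-37 + 278)/(25 - 72) = 241/(-47) = 241*(-1/47) = -241/47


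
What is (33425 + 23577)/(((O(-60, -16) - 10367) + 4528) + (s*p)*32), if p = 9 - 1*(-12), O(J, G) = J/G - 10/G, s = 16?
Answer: 456016/39339 ≈ 11.592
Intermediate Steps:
O(J, G) = -10/G + J/G
p = 21 (p = 9 + 12 = 21)
(33425 + 23577)/(((O(-60, -16) - 10367) + 4528) + (s*p)*32) = (33425 + 23577)/((((-10 - 60)/(-16) - 10367) + 4528) + (16*21)*32) = 57002/(((-1/16*(-70) - 10367) + 4528) + 336*32) = 57002/(((35/8 - 10367) + 4528) + 10752) = 57002/((-82901/8 + 4528) + 10752) = 57002/(-46677/8 + 10752) = 57002/(39339/8) = 57002*(8/39339) = 456016/39339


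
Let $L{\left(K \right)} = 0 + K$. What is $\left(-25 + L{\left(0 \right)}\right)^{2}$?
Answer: $625$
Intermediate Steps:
$L{\left(K \right)} = K$
$\left(-25 + L{\left(0 \right)}\right)^{2} = \left(-25 + 0\right)^{2} = \left(-25\right)^{2} = 625$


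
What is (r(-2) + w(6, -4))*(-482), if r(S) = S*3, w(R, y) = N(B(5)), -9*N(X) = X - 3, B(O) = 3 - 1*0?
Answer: 2892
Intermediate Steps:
B(O) = 3 (B(O) = 3 + 0 = 3)
N(X) = ⅓ - X/9 (N(X) = -(X - 3)/9 = -(-3 + X)/9 = ⅓ - X/9)
w(R, y) = 0 (w(R, y) = ⅓ - ⅑*3 = ⅓ - ⅓ = 0)
r(S) = 3*S
(r(-2) + w(6, -4))*(-482) = (3*(-2) + 0)*(-482) = (-6 + 0)*(-482) = -6*(-482) = 2892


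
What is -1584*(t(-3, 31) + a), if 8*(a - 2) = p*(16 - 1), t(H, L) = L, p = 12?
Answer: -87912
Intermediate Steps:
a = 49/2 (a = 2 + (12*(16 - 1))/8 = 2 + (12*15)/8 = 2 + (⅛)*180 = 2 + 45/2 = 49/2 ≈ 24.500)
-1584*(t(-3, 31) + a) = -1584*(31 + 49/2) = -1584*111/2 = -87912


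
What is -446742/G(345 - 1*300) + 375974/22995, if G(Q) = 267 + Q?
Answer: -1692588067/1195740 ≈ -1415.5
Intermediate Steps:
-446742/G(345 - 1*300) + 375974/22995 = -446742/(267 + (345 - 1*300)) + 375974/22995 = -446742/(267 + (345 - 300)) + 375974*(1/22995) = -446742/(267 + 45) + 375974/22995 = -446742/312 + 375974/22995 = -446742*1/312 + 375974/22995 = -74457/52 + 375974/22995 = -1692588067/1195740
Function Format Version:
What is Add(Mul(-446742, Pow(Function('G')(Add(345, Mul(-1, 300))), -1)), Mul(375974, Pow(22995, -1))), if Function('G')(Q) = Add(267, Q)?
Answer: Rational(-1692588067, 1195740) ≈ -1415.5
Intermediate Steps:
Add(Mul(-446742, Pow(Function('G')(Add(345, Mul(-1, 300))), -1)), Mul(375974, Pow(22995, -1))) = Add(Mul(-446742, Pow(Add(267, Add(345, Mul(-1, 300))), -1)), Mul(375974, Pow(22995, -1))) = Add(Mul(-446742, Pow(Add(267, Add(345, -300)), -1)), Mul(375974, Rational(1, 22995))) = Add(Mul(-446742, Pow(Add(267, 45), -1)), Rational(375974, 22995)) = Add(Mul(-446742, Pow(312, -1)), Rational(375974, 22995)) = Add(Mul(-446742, Rational(1, 312)), Rational(375974, 22995)) = Add(Rational(-74457, 52), Rational(375974, 22995)) = Rational(-1692588067, 1195740)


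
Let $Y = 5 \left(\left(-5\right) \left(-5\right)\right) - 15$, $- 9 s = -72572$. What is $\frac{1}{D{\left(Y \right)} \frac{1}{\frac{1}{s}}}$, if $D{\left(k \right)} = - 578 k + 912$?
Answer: $- \frac{9}{4547942096} \approx -1.9789 \cdot 10^{-9}$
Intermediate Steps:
$s = \frac{72572}{9}$ ($s = \left(- \frac{1}{9}\right) \left(-72572\right) = \frac{72572}{9} \approx 8063.6$)
$Y = 110$ ($Y = 5 \cdot 25 - 15 = 125 - 15 = 110$)
$D{\left(k \right)} = 912 - 578 k$
$\frac{1}{D{\left(Y \right)} \frac{1}{\frac{1}{s}}} = \frac{1}{\left(912 - 63580\right) \frac{1}{\frac{1}{\frac{72572}{9}}}} = \frac{1}{\left(912 - 63580\right) \frac{1}{\frac{9}{72572}}} = \frac{1}{\left(-62668\right) \frac{72572}{9}} = \frac{1}{- \frac{4547942096}{9}} = - \frac{9}{4547942096}$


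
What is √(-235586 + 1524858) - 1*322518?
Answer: -322518 + 2*√322318 ≈ -3.2138e+5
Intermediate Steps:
√(-235586 + 1524858) - 1*322518 = √1289272 - 322518 = 2*√322318 - 322518 = -322518 + 2*√322318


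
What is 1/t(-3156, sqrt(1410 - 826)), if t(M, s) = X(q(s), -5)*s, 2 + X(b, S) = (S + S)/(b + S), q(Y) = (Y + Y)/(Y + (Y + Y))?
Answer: 13*sqrt(146)/1168 ≈ 0.13449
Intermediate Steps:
q(Y) = 2/3 (q(Y) = (2*Y)/(Y + 2*Y) = (2*Y)/((3*Y)) = (2*Y)*(1/(3*Y)) = 2/3)
X(b, S) = -2 + 2*S/(S + b) (X(b, S) = -2 + (S + S)/(b + S) = -2 + (2*S)/(S + b) = -2 + 2*S/(S + b))
t(M, s) = 4*s/13 (t(M, s) = (-2*2/3/(-5 + 2/3))*s = (-2*2/3/(-13/3))*s = (-2*2/3*(-3/13))*s = 4*s/13)
1/t(-3156, sqrt(1410 - 826)) = 1/(4*sqrt(1410 - 826)/13) = 1/(4*sqrt(584)/13) = 1/(4*(2*sqrt(146))/13) = 1/(8*sqrt(146)/13) = 13*sqrt(146)/1168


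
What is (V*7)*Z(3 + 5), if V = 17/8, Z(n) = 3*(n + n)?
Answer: 714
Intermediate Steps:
Z(n) = 6*n (Z(n) = 3*(2*n) = 6*n)
V = 17/8 (V = 17*(⅛) = 17/8 ≈ 2.1250)
(V*7)*Z(3 + 5) = ((17/8)*7)*(6*(3 + 5)) = 119*(6*8)/8 = (119/8)*48 = 714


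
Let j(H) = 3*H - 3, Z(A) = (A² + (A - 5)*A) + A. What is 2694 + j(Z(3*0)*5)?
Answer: 2691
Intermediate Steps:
Z(A) = A + A² + A*(-5 + A) (Z(A) = (A² + (-5 + A)*A) + A = (A² + A*(-5 + A)) + A = A + A² + A*(-5 + A))
j(H) = -3 + 3*H
2694 + j(Z(3*0)*5) = 2694 + (-3 + 3*((2*(3*0)*(-2 + 3*0))*5)) = 2694 + (-3 + 3*((2*0*(-2 + 0))*5)) = 2694 + (-3 + 3*((2*0*(-2))*5)) = 2694 + (-3 + 3*(0*5)) = 2694 + (-3 + 3*0) = 2694 + (-3 + 0) = 2694 - 3 = 2691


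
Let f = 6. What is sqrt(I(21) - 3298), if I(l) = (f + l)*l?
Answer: I*sqrt(2731) ≈ 52.259*I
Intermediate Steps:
I(l) = l*(6 + l) (I(l) = (6 + l)*l = l*(6 + l))
sqrt(I(21) - 3298) = sqrt(21*(6 + 21) - 3298) = sqrt(21*27 - 3298) = sqrt(567 - 3298) = sqrt(-2731) = I*sqrt(2731)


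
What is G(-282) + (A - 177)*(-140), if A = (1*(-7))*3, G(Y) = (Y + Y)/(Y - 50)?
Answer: 2300901/83 ≈ 27722.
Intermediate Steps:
G(Y) = 2*Y/(-50 + Y) (G(Y) = (2*Y)/(-50 + Y) = 2*Y/(-50 + Y))
A = -21 (A = -7*3 = -21)
G(-282) + (A - 177)*(-140) = 2*(-282)/(-50 - 282) + (-21 - 177)*(-140) = 2*(-282)/(-332) - 198*(-140) = 2*(-282)*(-1/332) + 27720 = 141/83 + 27720 = 2300901/83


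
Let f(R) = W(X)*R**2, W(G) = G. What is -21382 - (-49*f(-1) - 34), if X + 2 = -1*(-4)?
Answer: -21250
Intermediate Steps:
X = 2 (X = -2 - 1*(-4) = -2 + 4 = 2)
f(R) = 2*R**2
-21382 - (-49*f(-1) - 34) = -21382 - (-98*(-1)**2 - 34) = -21382 - (-98 - 34) = -21382 - 1*(-132) = -21382 + 132 = -21250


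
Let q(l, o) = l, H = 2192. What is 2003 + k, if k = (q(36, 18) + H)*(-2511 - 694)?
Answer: -7138737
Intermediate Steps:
k = -7140740 (k = (36 + 2192)*(-2511 - 694) = 2228*(-3205) = -7140740)
2003 + k = 2003 - 7140740 = -7138737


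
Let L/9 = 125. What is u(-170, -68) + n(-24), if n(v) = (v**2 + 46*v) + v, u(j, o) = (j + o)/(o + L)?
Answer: -83386/151 ≈ -552.23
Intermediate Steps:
L = 1125 (L = 9*125 = 1125)
u(j, o) = (j + o)/(1125 + o) (u(j, o) = (j + o)/(o + 1125) = (j + o)/(1125 + o))
n(v) = v**2 + 47*v
u(-170, -68) + n(-24) = (-170 - 68)/(1125 - 68) - 24*(47 - 24) = -238/1057 - 24*23 = (1/1057)*(-238) - 552 = -34/151 - 552 = -83386/151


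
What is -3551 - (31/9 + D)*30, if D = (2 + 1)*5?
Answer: -12313/3 ≈ -4104.3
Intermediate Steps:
D = 15 (D = 3*5 = 15)
-3551 - (31/9 + D)*30 = -3551 - (31/9 + 15)*30 = -3551 - 166*30/9 = -3551 - 1*1660/3 = -3551 - 1660/3 = -12313/3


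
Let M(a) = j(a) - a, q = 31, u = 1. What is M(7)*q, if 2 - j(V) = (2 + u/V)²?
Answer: -14570/49 ≈ -297.35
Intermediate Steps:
j(V) = 2 - (2 + 1/V)²
M(a) = 2 - a - (1 + 2*a)²/a² (M(a) = (2 - (1 + 2*a)²/a²) - a = 2 - a - (1 + 2*a)²/a²)
M(7)*q = (2 - 1*7 - 1*(1 + 2*7)²/7²)*31 = (2 - 7 - 1*1/49*(1 + 14)²)*31 = (2 - 7 - 1*1/49*15²)*31 = (2 - 7 - 1*1/49*225)*31 = (2 - 7 - 225/49)*31 = -470/49*31 = -14570/49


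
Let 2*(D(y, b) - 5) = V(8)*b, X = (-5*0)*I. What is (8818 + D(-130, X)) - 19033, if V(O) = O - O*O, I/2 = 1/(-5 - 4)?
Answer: -10210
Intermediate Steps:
I = -2/9 (I = 2/(-5 - 4) = 2/(-9) = 2*(-⅑) = -2/9 ≈ -0.22222)
V(O) = O - O²
X = 0 (X = -5*0*(-2/9) = 0*(-2/9) = 0)
D(y, b) = 5 - 28*b (D(y, b) = 5 + ((8*(1 - 1*8))*b)/2 = 5 + ((8*(1 - 8))*b)/2 = 5 + ((8*(-7))*b)/2 = 5 + (-56*b)/2 = 5 - 28*b)
(8818 + D(-130, X)) - 19033 = (8818 + (5 - 28*0)) - 19033 = (8818 + (5 + 0)) - 19033 = (8818 + 5) - 19033 = 8823 - 19033 = -10210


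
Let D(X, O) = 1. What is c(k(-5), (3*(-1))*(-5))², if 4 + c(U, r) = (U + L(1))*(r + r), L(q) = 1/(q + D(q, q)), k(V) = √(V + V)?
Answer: -8879 + 660*I*√10 ≈ -8879.0 + 2087.1*I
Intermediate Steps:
k(V) = √2*√V (k(V) = √(2*V) = √2*√V)
L(q) = 1/(1 + q) (L(q) = 1/(q + 1) = 1/(1 + q))
c(U, r) = -4 + 2*r*(½ + U) (c(U, r) = -4 + (U + 1/(1 + 1))*(r + r) = -4 + (U + 1/2)*(2*r) = -4 + (U + ½)*(2*r) = -4 + (½ + U)*(2*r) = -4 + 2*r*(½ + U))
c(k(-5), (3*(-1))*(-5))² = (-4 + (3*(-1))*(-5) + 2*(√2*√(-5))*((3*(-1))*(-5)))² = (-4 - 3*(-5) + 2*(√2*(I*√5))*(-3*(-5)))² = (-4 + 15 + 2*(I*√10)*15)² = (-4 + 15 + 30*I*√10)² = (11 + 30*I*√10)²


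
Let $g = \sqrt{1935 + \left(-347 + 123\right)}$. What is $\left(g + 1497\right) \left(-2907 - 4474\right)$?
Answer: $-11049357 - 7381 \sqrt{1711} \approx -1.1355 \cdot 10^{7}$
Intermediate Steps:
$g = \sqrt{1711}$ ($g = \sqrt{1935 - 224} = \sqrt{1711} \approx 41.364$)
$\left(g + 1497\right) \left(-2907 - 4474\right) = \left(\sqrt{1711} + 1497\right) \left(-2907 - 4474\right) = \left(1497 + \sqrt{1711}\right) \left(-7381\right) = -11049357 - 7381 \sqrt{1711}$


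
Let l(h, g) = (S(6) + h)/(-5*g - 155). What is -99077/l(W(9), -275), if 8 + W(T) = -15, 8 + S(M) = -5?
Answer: 30218485/9 ≈ 3.3576e+6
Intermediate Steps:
S(M) = -13 (S(M) = -8 - 5 = -13)
W(T) = -23 (W(T) = -8 - 15 = -23)
l(h, g) = (-13 + h)/(-155 - 5*g) (l(h, g) = (-13 + h)/(-5*g - 155) = (-13 + h)/(-155 - 5*g))
-99077/l(W(9), -275) = -99077*5*(31 - 275)/(13 - 1*(-23)) = -99077*(-1220/(13 + 23)) = -99077/((⅕)*(-1/244)*36) = -99077/(-9/305) = -99077*(-305/9) = 30218485/9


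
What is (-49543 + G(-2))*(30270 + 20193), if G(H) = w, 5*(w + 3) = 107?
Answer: -12495799449/5 ≈ -2.4992e+9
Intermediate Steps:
w = 92/5 (w = -3 + (⅕)*107 = -3 + 107/5 = 92/5 ≈ 18.400)
G(H) = 92/5
(-49543 + G(-2))*(30270 + 20193) = (-49543 + 92/5)*(30270 + 20193) = -247623/5*50463 = -12495799449/5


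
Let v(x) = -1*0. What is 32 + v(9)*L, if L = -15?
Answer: 32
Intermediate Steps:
v(x) = 0
32 + v(9)*L = 32 + 0*(-15) = 32 + 0 = 32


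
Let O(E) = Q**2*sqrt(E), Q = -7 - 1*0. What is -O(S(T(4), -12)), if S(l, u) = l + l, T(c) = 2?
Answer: -98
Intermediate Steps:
Q = -7 (Q = -7 + 0 = -7)
S(l, u) = 2*l
O(E) = 49*sqrt(E) (O(E) = (-7)**2*sqrt(E) = 49*sqrt(E))
-O(S(T(4), -12)) = -49*sqrt(2*2) = -49*sqrt(4) = -49*2 = -1*98 = -98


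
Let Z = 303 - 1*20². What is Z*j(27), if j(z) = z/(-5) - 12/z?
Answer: 25511/45 ≈ 566.91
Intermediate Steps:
Z = -97 (Z = 303 - 1*400 = 303 - 400 = -97)
j(z) = -12/z - z/5 (j(z) = z*(-⅕) - 12/z = -z/5 - 12/z = -12/z - z/5)
Z*j(27) = -97*(-12/27 - ⅕*27) = -97*(-12*1/27 - 27/5) = -97*(-4/9 - 27/5) = -97*(-263/45) = 25511/45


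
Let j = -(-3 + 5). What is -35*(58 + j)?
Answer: -1960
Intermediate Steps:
j = -2 (j = -1*2 = -2)
-35*(58 + j) = -35*(58 - 2) = -35*56 = -1960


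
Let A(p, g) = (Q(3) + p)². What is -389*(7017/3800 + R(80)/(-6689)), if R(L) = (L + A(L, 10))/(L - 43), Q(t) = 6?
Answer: -664509087009/940473400 ≈ -706.57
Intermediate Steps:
A(p, g) = (6 + p)²
R(L) = (L + (6 + L)²)/(-43 + L) (R(L) = (L + (6 + L)²)/(L - 43) = (L + (6 + L)²)/(-43 + L))
-389*(7017/3800 + R(80)/(-6689)) = -389*(7017/3800 + ((80 + (6 + 80)²)/(-43 + 80))/(-6689)) = -389*(7017*(1/3800) + ((80 + 86²)/37)*(-1/6689)) = -389*(7017/3800 + ((80 + 7396)/37)*(-1/6689)) = -389*(7017/3800 + ((1/37)*7476)*(-1/6689)) = -389*(7017/3800 + (7476/37)*(-1/6689)) = -389*(7017/3800 - 7476/247493) = -389*1708249581/940473400 = -664509087009/940473400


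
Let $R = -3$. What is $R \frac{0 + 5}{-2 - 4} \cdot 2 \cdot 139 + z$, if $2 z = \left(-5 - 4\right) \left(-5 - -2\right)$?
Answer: $\frac{1417}{2} \approx 708.5$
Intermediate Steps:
$z = \frac{27}{2}$ ($z = \frac{\left(-5 - 4\right) \left(-5 - -2\right)}{2} = \frac{\left(-5 - 4\right) \left(-5 + 2\right)}{2} = \frac{\left(-9\right) \left(-3\right)}{2} = \frac{1}{2} \cdot 27 = \frac{27}{2} \approx 13.5$)
$R \frac{0 + 5}{-2 - 4} \cdot 2 \cdot 139 + z = - 3 \frac{0 + 5}{-2 - 4} \cdot 2 \cdot 139 + \frac{27}{2} = - 3 \frac{5}{-6} \cdot 2 \cdot 139 + \frac{27}{2} = - 3 \cdot 5 \left(- \frac{1}{6}\right) 2 \cdot 139 + \frac{27}{2} = \left(-3\right) \left(- \frac{5}{6}\right) 2 \cdot 139 + \frac{27}{2} = \frac{5}{2} \cdot 2 \cdot 139 + \frac{27}{2} = 5 \cdot 139 + \frac{27}{2} = 695 + \frac{27}{2} = \frac{1417}{2}$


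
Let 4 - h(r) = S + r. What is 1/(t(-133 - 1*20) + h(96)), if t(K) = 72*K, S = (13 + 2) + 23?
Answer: -1/11146 ≈ -8.9718e-5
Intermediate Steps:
S = 38 (S = 15 + 23 = 38)
h(r) = -34 - r (h(r) = 4 - (38 + r) = 4 + (-38 - r) = -34 - r)
1/(t(-133 - 1*20) + h(96)) = 1/(72*(-133 - 1*20) + (-34 - 1*96)) = 1/(72*(-133 - 20) + (-34 - 96)) = 1/(72*(-153) - 130) = 1/(-11016 - 130) = 1/(-11146) = -1/11146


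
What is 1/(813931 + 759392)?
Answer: 1/1573323 ≈ 6.3560e-7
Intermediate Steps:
1/(813931 + 759392) = 1/1573323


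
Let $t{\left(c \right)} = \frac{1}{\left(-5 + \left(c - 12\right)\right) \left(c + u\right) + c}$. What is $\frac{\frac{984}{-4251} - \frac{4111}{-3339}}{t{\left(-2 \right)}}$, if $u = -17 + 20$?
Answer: $- \frac{4730095}{225303} \approx -20.994$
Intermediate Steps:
$u = 3$
$t{\left(c \right)} = \frac{1}{c + \left(-17 + c\right) \left(3 + c\right)}$ ($t{\left(c \right)} = \frac{1}{\left(-5 + \left(c - 12\right)\right) \left(c + 3\right) + c} = \frac{1}{\left(-5 + \left(-12 + c\right)\right) \left(3 + c\right) + c} = \frac{1}{\left(-17 + c\right) \left(3 + c\right) + c} = \frac{1}{c + \left(-17 + c\right) \left(3 + c\right)}$)
$\frac{\frac{984}{-4251} - \frac{4111}{-3339}}{t{\left(-2 \right)}} = \frac{\frac{984}{-4251} - \frac{4111}{-3339}}{\frac{1}{-51 + \left(-2\right)^{2} - -26}} = \frac{984 \left(- \frac{1}{4251}\right) - - \frac{4111}{3339}}{\frac{1}{-51 + 4 + 26}} = \frac{- \frac{328}{1417} + \frac{4111}{3339}}{\frac{1}{-21}} = \frac{4730095}{4731363 \left(- \frac{1}{21}\right)} = \frac{4730095}{4731363} \left(-21\right) = - \frac{4730095}{225303}$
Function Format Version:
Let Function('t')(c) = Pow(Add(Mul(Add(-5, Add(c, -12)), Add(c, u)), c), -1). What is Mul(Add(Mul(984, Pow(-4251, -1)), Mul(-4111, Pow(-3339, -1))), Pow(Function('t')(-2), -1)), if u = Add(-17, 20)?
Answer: Rational(-4730095, 225303) ≈ -20.994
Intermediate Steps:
u = 3
Function('t')(c) = Pow(Add(c, Mul(Add(-17, c), Add(3, c))), -1) (Function('t')(c) = Pow(Add(Mul(Add(-5, Add(c, -12)), Add(c, 3)), c), -1) = Pow(Add(Mul(Add(-5, Add(-12, c)), Add(3, c)), c), -1) = Pow(Add(Mul(Add(-17, c), Add(3, c)), c), -1) = Pow(Add(c, Mul(Add(-17, c), Add(3, c))), -1))
Mul(Add(Mul(984, Pow(-4251, -1)), Mul(-4111, Pow(-3339, -1))), Pow(Function('t')(-2), -1)) = Mul(Add(Mul(984, Pow(-4251, -1)), Mul(-4111, Pow(-3339, -1))), Pow(Pow(Add(-51, Pow(-2, 2), Mul(-13, -2)), -1), -1)) = Mul(Add(Mul(984, Rational(-1, 4251)), Mul(-4111, Rational(-1, 3339))), Pow(Pow(Add(-51, 4, 26), -1), -1)) = Mul(Add(Rational(-328, 1417), Rational(4111, 3339)), Pow(Pow(-21, -1), -1)) = Mul(Rational(4730095, 4731363), Pow(Rational(-1, 21), -1)) = Mul(Rational(4730095, 4731363), -21) = Rational(-4730095, 225303)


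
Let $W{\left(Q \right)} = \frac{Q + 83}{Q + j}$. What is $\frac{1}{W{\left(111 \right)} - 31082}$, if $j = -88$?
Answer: $- \frac{23}{714692} \approx -3.2182 \cdot 10^{-5}$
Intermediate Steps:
$W{\left(Q \right)} = \frac{83 + Q}{-88 + Q}$ ($W{\left(Q \right)} = \frac{Q + 83}{Q - 88} = \frac{83 + Q}{-88 + Q}$)
$\frac{1}{W{\left(111 \right)} - 31082} = \frac{1}{\frac{83 + 111}{-88 + 111} - 31082} = \frac{1}{\frac{1}{23} \cdot 194 - 31082} = \frac{1}{\frac{194}{23} - 31082} = \frac{1}{- \frac{714692}{23}} = - \frac{23}{714692}$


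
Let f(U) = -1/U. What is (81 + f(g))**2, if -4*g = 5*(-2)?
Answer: 162409/25 ≈ 6496.4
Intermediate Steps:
g = 5/2 (g = -5*(-2)/4 = -1/4*(-10) = 5/2 ≈ 2.5000)
(81 + f(g))**2 = (81 - 1/5/2)**2 = (81 - 1*2/5)**2 = (81 - 2/5)**2 = (403/5)**2 = 162409/25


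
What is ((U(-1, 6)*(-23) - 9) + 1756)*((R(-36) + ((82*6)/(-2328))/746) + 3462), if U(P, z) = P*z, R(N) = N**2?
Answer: 1298004875635/144724 ≈ 8.9688e+6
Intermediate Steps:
((U(-1, 6)*(-23) - 9) + 1756)*((R(-36) + ((82*6)/(-2328))/746) + 3462) = ((-1*6*(-23) - 9) + 1756)*(((-36)**2 + ((82*6)/(-2328))/746) + 3462) = ((-6*(-23) - 9) + 1756)*((1296 + (492*(-1/2328))*(1/746)) + 3462) = ((138 - 9) + 1756)*((1296 - 41/194*1/746) + 3462) = (129 + 1756)*((1296 - 41/144724) + 3462) = 1885*(187562263/144724 + 3462) = 1885*(688596751/144724) = 1298004875635/144724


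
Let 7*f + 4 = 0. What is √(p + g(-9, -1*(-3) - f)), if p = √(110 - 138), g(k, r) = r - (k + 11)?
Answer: √(77 + 98*I*√7)/7 ≈ 1.883 + 1.4051*I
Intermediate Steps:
f = -4/7 (f = -4/7 + (⅐)*0 = -4/7 + 0 = -4/7 ≈ -0.57143)
g(k, r) = -11 + r - k (g(k, r) = r - (11 + k) = r + (-11 - k) = -11 + r - k)
p = 2*I*√7 (p = √(-28) = 2*I*√7 ≈ 5.2915*I)
√(p + g(-9, -1*(-3) - f)) = √(2*I*√7 + (-11 + (-1*(-3) - 1*(-4/7)) - 1*(-9))) = √(2*I*√7 + (-11 + (3 + 4/7) + 9)) = √(2*I*√7 + (-11 + 25/7 + 9)) = √(2*I*√7 + 11/7) = √(11/7 + 2*I*√7)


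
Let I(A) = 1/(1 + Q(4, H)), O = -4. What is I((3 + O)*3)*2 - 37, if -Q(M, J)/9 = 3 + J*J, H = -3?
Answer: -3961/107 ≈ -37.019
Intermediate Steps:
Q(M, J) = -27 - 9*J**2 (Q(M, J) = -9*(3 + J*J) = -9*(3 + J**2) = -27 - 9*J**2)
I(A) = -1/107 (I(A) = 1/(1 + (-27 - 9*(-3)**2)) = 1/(1 + (-27 - 9*9)) = 1/(1 + (-27 - 81)) = 1/(1 - 108) = 1/(-107) = -1/107)
I((3 + O)*3)*2 - 37 = -1/107*2 - 37 = -2/107 - 37 = -3961/107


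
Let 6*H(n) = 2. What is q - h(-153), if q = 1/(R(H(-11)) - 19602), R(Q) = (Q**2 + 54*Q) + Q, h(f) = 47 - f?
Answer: -35250409/176252 ≈ -200.00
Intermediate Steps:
H(n) = 1/3 (H(n) = (1/6)*2 = 1/3)
R(Q) = Q**2 + 55*Q
q = -9/176252 (q = 1/((55 + 1/3)/3 - 19602) = 1/((1/3)*(166/3) - 19602) = 1/(166/9 - 19602) = 1/(-176252/9) = -9/176252 ≈ -5.1063e-5)
q - h(-153) = -9/176252 - (47 - 1*(-153)) = -9/176252 - (47 + 153) = -9/176252 - 1*200 = -9/176252 - 200 = -35250409/176252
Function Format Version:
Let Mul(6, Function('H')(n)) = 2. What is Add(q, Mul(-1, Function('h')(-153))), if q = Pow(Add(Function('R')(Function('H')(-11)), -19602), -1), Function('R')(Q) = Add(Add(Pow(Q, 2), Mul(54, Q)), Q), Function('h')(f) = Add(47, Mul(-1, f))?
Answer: Rational(-35250409, 176252) ≈ -200.00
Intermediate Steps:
Function('H')(n) = Rational(1, 3) (Function('H')(n) = Mul(Rational(1, 6), 2) = Rational(1, 3))
Function('R')(Q) = Add(Pow(Q, 2), Mul(55, Q))
q = Rational(-9, 176252) (q = Pow(Add(Mul(Rational(1, 3), Add(55, Rational(1, 3))), -19602), -1) = Pow(Add(Mul(Rational(1, 3), Rational(166, 3)), -19602), -1) = Pow(Add(Rational(166, 9), -19602), -1) = Pow(Rational(-176252, 9), -1) = Rational(-9, 176252) ≈ -5.1063e-5)
Add(q, Mul(-1, Function('h')(-153))) = Add(Rational(-9, 176252), Mul(-1, Add(47, Mul(-1, -153)))) = Add(Rational(-9, 176252), Mul(-1, Add(47, 153))) = Add(Rational(-9, 176252), Mul(-1, 200)) = Add(Rational(-9, 176252), -200) = Rational(-35250409, 176252)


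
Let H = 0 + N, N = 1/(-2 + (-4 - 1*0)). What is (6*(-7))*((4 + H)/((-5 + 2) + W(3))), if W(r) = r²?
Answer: -161/6 ≈ -26.833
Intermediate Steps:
N = -⅙ (N = 1/(-2 + (-4 + 0)) = 1/(-2 - 4) = 1/(-6) = -⅙ ≈ -0.16667)
H = -⅙ (H = 0 - ⅙ = -⅙ ≈ -0.16667)
(6*(-7))*((4 + H)/((-5 + 2) + W(3))) = (6*(-7))*((4 - ⅙)/((-5 + 2) + 3²)) = -161/(-3 + 9) = -161/6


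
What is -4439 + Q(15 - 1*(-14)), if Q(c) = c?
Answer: -4410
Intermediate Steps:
-4439 + Q(15 - 1*(-14)) = -4439 + (15 - 1*(-14)) = -4439 + (15 + 14) = -4439 + 29 = -4410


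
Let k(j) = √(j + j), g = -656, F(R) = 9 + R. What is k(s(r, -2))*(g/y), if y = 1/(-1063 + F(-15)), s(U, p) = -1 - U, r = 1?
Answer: 1402528*I ≈ 1.4025e+6*I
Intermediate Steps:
k(j) = √2*√j (k(j) = √(2*j) = √2*√j)
y = -1/1069 (y = 1/(-1063 + (9 - 15)) = 1/(-1063 - 6) = 1/(-1069) = -1/1069 ≈ -0.00093545)
k(s(r, -2))*(g/y) = (√2*√(-1 - 1*1))*(-656/(-1/1069)) = (√2*√(-1 - 1))*(-656*(-1069)) = (√2*√(-2))*701264 = (√2*(I*√2))*701264 = (2*I)*701264 = 1402528*I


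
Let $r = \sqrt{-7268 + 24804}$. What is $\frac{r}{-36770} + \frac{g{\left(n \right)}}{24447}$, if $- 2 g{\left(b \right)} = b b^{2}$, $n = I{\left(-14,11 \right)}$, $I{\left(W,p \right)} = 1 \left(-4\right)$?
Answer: $\frac{32}{24447} - \frac{4 \sqrt{274}}{18385} \approx -0.0022924$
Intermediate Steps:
$r = 8 \sqrt{274}$ ($r = \sqrt{17536} = 8 \sqrt{274} \approx 132.42$)
$I{\left(W,p \right)} = -4$
$n = -4$
$g{\left(b \right)} = - \frac{b^{3}}{2}$ ($g{\left(b \right)} = - \frac{b b^{2}}{2} = - \frac{b^{3}}{2}$)
$\frac{r}{-36770} + \frac{g{\left(n \right)}}{24447} = \frac{8 \sqrt{274}}{-36770} + \frac{\left(- \frac{1}{2}\right) \left(-4\right)^{3}}{24447} = 8 \sqrt{274} \left(- \frac{1}{36770}\right) + \left(- \frac{1}{2}\right) \left(-64\right) \frac{1}{24447} = - \frac{4 \sqrt{274}}{18385} + 32 \cdot \frac{1}{24447} = - \frac{4 \sqrt{274}}{18385} + \frac{32}{24447} = \frac{32}{24447} - \frac{4 \sqrt{274}}{18385}$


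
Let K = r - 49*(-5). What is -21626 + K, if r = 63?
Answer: -21318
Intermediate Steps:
K = 308 (K = 63 - 49*(-5) = 63 + 245 = 308)
-21626 + K = -21626 + 308 = -21318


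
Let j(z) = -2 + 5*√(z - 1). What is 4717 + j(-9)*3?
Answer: 4711 + 15*I*√10 ≈ 4711.0 + 47.434*I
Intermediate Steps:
j(z) = -2 + 5*√(-1 + z)
4717 + j(-9)*3 = 4717 + (-2 + 5*√(-1 - 9))*3 = 4717 + (-2 + 5*√(-10))*3 = 4717 + (-2 + 5*(I*√10))*3 = 4717 + (-2 + 5*I*√10)*3 = 4717 + (-6 + 15*I*√10) = 4711 + 15*I*√10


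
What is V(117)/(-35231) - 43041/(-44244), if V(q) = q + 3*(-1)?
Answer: 503777885/519586788 ≈ 0.96957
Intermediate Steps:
V(q) = -3 + q (V(q) = q - 3 = -3 + q)
V(117)/(-35231) - 43041/(-44244) = (-3 + 117)/(-35231) - 43041/(-44244) = 114*(-1/35231) - 43041*(-1/44244) = -114/35231 + 14347/14748 = 503777885/519586788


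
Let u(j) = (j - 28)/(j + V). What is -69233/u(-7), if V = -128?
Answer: -1869291/7 ≈ -2.6704e+5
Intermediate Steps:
u(j) = (-28 + j)/(-128 + j) (u(j) = (j - 28)/(j - 128) = (-28 + j)/(-128 + j))
-69233/u(-7) = -69233*(-128 - 7)/(-28 - 7) = -69233/(-35/(-135)) = -69233/((-1/135*(-35))) = -69233/7/27 = -69233*27/7 = -1869291/7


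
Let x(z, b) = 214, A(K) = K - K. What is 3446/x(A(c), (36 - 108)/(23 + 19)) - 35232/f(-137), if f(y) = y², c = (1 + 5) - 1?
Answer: 28569163/2008283 ≈ 14.226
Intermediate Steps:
c = 5 (c = 6 - 1 = 5)
A(K) = 0
3446/x(A(c), (36 - 108)/(23 + 19)) - 35232/f(-137) = 3446/214 - 35232/((-137)²) = 3446*(1/214) - 35232/18769 = 1723/107 - 35232*1/18769 = 1723/107 - 35232/18769 = 28569163/2008283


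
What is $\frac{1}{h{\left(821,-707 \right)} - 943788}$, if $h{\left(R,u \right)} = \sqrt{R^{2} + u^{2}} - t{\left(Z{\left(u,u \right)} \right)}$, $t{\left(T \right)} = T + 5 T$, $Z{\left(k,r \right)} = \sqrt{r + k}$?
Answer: $\frac{1}{-943788 + \sqrt{1173890} - 6 i \sqrt{1414}} \approx -1.0608 \cdot 10^{-6} + 2.54 \cdot 10^{-10} i$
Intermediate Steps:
$Z{\left(k,r \right)} = \sqrt{k + r}$
$t{\left(T \right)} = 6 T$
$h{\left(R,u \right)} = \sqrt{R^{2} + u^{2}} - 6 \sqrt{2} \sqrt{u}$ ($h{\left(R,u \right)} = \sqrt{R^{2} + u^{2}} - 6 \sqrt{u + u} = \sqrt{R^{2} + u^{2}} - 6 \sqrt{2 u} = \sqrt{R^{2} + u^{2}} - 6 \sqrt{2} \sqrt{u}$)
$\frac{1}{h{\left(821,-707 \right)} - 943788} = \frac{1}{\left(\sqrt{821^{2} + \left(-707\right)^{2}} - 6 \sqrt{2} \sqrt{-707}\right) - 943788} = \frac{1}{\left(\sqrt{674041 + 499849} - 6 \sqrt{2} i \sqrt{707}\right) - 943788} = \frac{1}{\left(\sqrt{1173890} - 6 i \sqrt{1414}\right) - 943788} = \frac{1}{-943788 + \sqrt{1173890} - 6 i \sqrt{1414}}$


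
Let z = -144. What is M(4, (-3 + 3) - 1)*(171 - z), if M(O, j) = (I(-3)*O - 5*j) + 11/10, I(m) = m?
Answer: -3717/2 ≈ -1858.5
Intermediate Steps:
M(O, j) = 11/10 - 5*j - 3*O (M(O, j) = (-3*O - 5*j) + 11/10 = (-5*j - 3*O) + 11*(⅒) = (-5*j - 3*O) + 11/10 = 11/10 - 5*j - 3*O)
M(4, (-3 + 3) - 1)*(171 - z) = (11/10 - 5*((-3 + 3) - 1) - 3*4)*(171 - 1*(-144)) = (11/10 - 5*(0 - 1) - 12)*(171 + 144) = (11/10 - 5*(-1) - 12)*315 = (11/10 + 5 - 12)*315 = -59/10*315 = -3717/2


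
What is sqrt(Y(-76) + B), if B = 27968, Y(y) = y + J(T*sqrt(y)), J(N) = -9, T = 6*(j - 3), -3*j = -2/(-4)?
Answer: sqrt(27883) ≈ 166.98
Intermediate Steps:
j = -1/6 (j = -(-2)/(3*(-4)) = -(-2)*(-1)/(3*4) = -1/3*1/2 = -1/6 ≈ -0.16667)
T = -19 (T = 6*(-1/6 - 3) = 6*(-19/6) = -19)
Y(y) = -9 + y (Y(y) = y - 9 = -9 + y)
sqrt(Y(-76) + B) = sqrt((-9 - 76) + 27968) = sqrt(-85 + 27968) = sqrt(27883)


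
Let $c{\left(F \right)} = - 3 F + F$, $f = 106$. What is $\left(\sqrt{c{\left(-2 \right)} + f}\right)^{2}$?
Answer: $110$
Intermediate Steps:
$c{\left(F \right)} = - 2 F$
$\left(\sqrt{c{\left(-2 \right)} + f}\right)^{2} = \left(\sqrt{\left(-2\right) \left(-2\right) + 106}\right)^{2} = \left(\sqrt{4 + 106}\right)^{2} = \left(\sqrt{110}\right)^{2} = 110$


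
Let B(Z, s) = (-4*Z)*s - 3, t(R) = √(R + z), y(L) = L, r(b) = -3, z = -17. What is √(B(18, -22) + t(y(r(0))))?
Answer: √(1581 + 2*I*√5) ≈ 39.762 + 0.0562*I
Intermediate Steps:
t(R) = √(-17 + R) (t(R) = √(R - 17) = √(-17 + R))
B(Z, s) = -3 - 4*Z*s (B(Z, s) = -4*Z*s - 3 = -3 - 4*Z*s)
√(B(18, -22) + t(y(r(0)))) = √((-3 - 4*18*(-22)) + √(-17 - 3)) = √((-3 + 1584) + √(-20)) = √(1581 + 2*I*√5)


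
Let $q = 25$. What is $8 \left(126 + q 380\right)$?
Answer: $77008$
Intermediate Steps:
$8 \left(126 + q 380\right) = 8 \left(126 + 25 \cdot 380\right) = 8 \left(126 + 9500\right) = 8 \cdot 9626 = 77008$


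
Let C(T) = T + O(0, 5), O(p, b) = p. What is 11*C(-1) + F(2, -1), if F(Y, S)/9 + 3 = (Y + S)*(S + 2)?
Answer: -29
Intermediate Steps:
F(Y, S) = -27 + 9*(2 + S)*(S + Y) (F(Y, S) = -27 + 9*((Y + S)*(S + 2)) = -27 + 9*((S + Y)*(2 + S)) = -27 + 9*((2 + S)*(S + Y)) = -27 + 9*(2 + S)*(S + Y))
C(T) = T (C(T) = T + 0 = T)
11*C(-1) + F(2, -1) = 11*(-1) + (-27 + 9*(-1)² + 18*(-1) + 18*2 + 9*(-1)*2) = -11 + (-27 + 9*1 - 18 + 36 - 18) = -11 + (-27 + 9 - 18 + 36 - 18) = -11 - 18 = -29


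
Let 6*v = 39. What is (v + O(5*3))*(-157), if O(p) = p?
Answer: -6751/2 ≈ -3375.5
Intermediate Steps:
v = 13/2 (v = (1/6)*39 = 13/2 ≈ 6.5000)
(v + O(5*3))*(-157) = (13/2 + 5*3)*(-157) = (13/2 + 15)*(-157) = (43/2)*(-157) = -6751/2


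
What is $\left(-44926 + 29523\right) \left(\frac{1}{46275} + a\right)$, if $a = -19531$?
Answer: $\frac{13921185560672}{46275} \approx 3.0084 \cdot 10^{8}$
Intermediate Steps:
$\left(-44926 + 29523\right) \left(\frac{1}{46275} + a\right) = \left(-44926 + 29523\right) \left(\frac{1}{46275} - 19531\right) = - 15403 \left(\frac{1}{46275} - 19531\right) = \left(-15403\right) \left(- \frac{903797024}{46275}\right) = \frac{13921185560672}{46275}$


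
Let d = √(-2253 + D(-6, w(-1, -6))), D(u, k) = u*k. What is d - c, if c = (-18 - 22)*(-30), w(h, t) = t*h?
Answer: -1200 + I*√2289 ≈ -1200.0 + 47.844*I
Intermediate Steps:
w(h, t) = h*t
D(u, k) = k*u
c = 1200 (c = -40*(-30) = 1200)
d = I*√2289 (d = √(-2253 - 1*(-6)*(-6)) = √(-2253 + 6*(-6)) = √(-2253 - 36) = √(-2289) = I*√2289 ≈ 47.844*I)
d - c = I*√2289 - 1*1200 = I*√2289 - 1200 = -1200 + I*√2289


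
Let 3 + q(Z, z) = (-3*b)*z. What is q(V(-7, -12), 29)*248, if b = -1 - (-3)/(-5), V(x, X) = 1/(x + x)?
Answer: 168888/5 ≈ 33778.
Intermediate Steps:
V(x, X) = 1/(2*x)
b = -8/5 (b = -1 - (-3)*(-1)/5 = -1 - 1*⅗ = -1 - ⅗ = -8/5 ≈ -1.6000)
q(Z, z) = -3 + 24*z/5 (q(Z, z) = -3 + (-3*(-8/5))*z = -3 + 24*z/5)
q(V(-7, -12), 29)*248 = (-3 + (24/5)*29)*248 = (-3 + 696/5)*248 = (681/5)*248 = 168888/5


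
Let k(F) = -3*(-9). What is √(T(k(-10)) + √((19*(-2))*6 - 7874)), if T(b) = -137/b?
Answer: √(-411 + 81*I*√8102)/9 ≈ 6.5223 + 6.9003*I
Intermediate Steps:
k(F) = 27
√(T(k(-10)) + √((19*(-2))*6 - 7874)) = √(-137/27 + √((19*(-2))*6 - 7874)) = √(-137*1/27 + √(-38*6 - 7874)) = √(-137/27 + √(-228 - 7874)) = √(-137/27 + √(-8102)) = √(-137/27 + I*√8102)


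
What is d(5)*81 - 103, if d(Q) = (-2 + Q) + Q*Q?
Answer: 2165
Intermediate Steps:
d(Q) = -2 + Q + Q² (d(Q) = (-2 + Q) + Q² = -2 + Q + Q²)
d(5)*81 - 103 = (-2 + 5 + 5²)*81 - 103 = (-2 + 5 + 25)*81 - 103 = 28*81 - 103 = 2268 - 103 = 2165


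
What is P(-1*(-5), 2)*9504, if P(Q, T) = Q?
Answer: 47520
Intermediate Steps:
P(-1*(-5), 2)*9504 = -1*(-5)*9504 = 5*9504 = 47520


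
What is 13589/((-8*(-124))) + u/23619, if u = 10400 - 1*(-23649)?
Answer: 354735199/23430048 ≈ 15.140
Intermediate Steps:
u = 34049 (u = 10400 + 23649 = 34049)
13589/((-8*(-124))) + u/23619 = 13589/((-8*(-124))) + 34049/23619 = 13589/992 + 34049*(1/23619) = 13589*(1/992) + 34049/23619 = 13589/992 + 34049/23619 = 354735199/23430048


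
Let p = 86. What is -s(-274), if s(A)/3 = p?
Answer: -258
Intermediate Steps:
s(A) = 258 (s(A) = 3*86 = 258)
-s(-274) = -1*258 = -258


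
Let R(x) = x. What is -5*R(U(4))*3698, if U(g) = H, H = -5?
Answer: 92450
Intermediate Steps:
U(g) = -5
-5*R(U(4))*3698 = -5*(-5)*3698 = 25*3698 = 92450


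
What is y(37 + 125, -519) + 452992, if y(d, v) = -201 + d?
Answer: 452953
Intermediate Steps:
y(37 + 125, -519) + 452992 = (-201 + (37 + 125)) + 452992 = (-201 + 162) + 452992 = -39 + 452992 = 452953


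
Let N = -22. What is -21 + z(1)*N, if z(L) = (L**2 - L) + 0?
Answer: -21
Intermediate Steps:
z(L) = L**2 - L
-21 + z(1)*N = -21 + (1*(-1 + 1))*(-22) = -21 + (1*0)*(-22) = -21 + 0*(-22) = -21 + 0 = -21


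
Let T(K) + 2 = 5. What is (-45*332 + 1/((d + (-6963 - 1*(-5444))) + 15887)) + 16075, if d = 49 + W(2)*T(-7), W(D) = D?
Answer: 16370106/14423 ≈ 1135.0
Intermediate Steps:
T(K) = 3 (T(K) = -2 + 5 = 3)
d = 55 (d = 49 + 2*3 = 49 + 6 = 55)
(-45*332 + 1/((d + (-6963 - 1*(-5444))) + 15887)) + 16075 = (-45*332 + 1/((55 + (-6963 - 1*(-5444))) + 15887)) + 16075 = (-14940 + 1/((55 + (-6963 + 5444)) + 15887)) + 16075 = (-14940 + 1/((55 - 1519) + 15887)) + 16075 = (-14940 + 1/(-1464 + 15887)) + 16075 = (-14940 + 1/14423) + 16075 = -215479619/14423 + 16075 = 16370106/14423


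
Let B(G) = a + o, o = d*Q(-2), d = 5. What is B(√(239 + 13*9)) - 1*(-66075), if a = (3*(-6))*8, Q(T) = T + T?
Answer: 65911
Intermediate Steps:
Q(T) = 2*T
a = -144 (a = -18*8 = -144)
o = -20 (o = 5*(2*(-2)) = 5*(-4) = -20)
B(G) = -164 (B(G) = -144 - 20 = -164)
B(√(239 + 13*9)) - 1*(-66075) = -164 - 1*(-66075) = -164 + 66075 = 65911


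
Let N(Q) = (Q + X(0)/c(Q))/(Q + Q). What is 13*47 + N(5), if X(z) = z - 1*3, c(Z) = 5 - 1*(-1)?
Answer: 12229/20 ≈ 611.45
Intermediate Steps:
c(Z) = 6 (c(Z) = 5 + 1 = 6)
X(z) = -3 + z (X(z) = z - 3 = -3 + z)
N(Q) = (-1/2 + Q)/(2*Q) (N(Q) = (Q + (-3 + 0)/6)/(Q + Q) = (Q - 3*1/6)/((2*Q)) = (Q - 1/2)*(1/(2*Q)) = (-1/2 + Q)*(1/(2*Q)) = (-1/2 + Q)/(2*Q))
13*47 + N(5) = 13*47 + (1/4)*(-1 + 2*5)/5 = 611 + (1/4)*(1/5)*(-1 + 10) = 611 + (1/4)*(1/5)*9 = 611 + 9/20 = 12229/20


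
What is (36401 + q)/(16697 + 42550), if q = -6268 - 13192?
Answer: 5647/19749 ≈ 0.28594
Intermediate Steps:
q = -19460
(36401 + q)/(16697 + 42550) = (36401 - 19460)/(16697 + 42550) = 16941/59247 = 16941*(1/59247) = 5647/19749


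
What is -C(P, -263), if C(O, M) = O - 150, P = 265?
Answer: -115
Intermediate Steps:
C(O, M) = -150 + O
-C(P, -263) = -(-150 + 265) = -1*115 = -115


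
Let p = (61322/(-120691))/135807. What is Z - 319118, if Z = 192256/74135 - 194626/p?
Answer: 118246564170743049921/2273053235 ≈ 5.2021e+10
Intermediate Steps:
p = -61322/16390682637 (p = (61322*(-1/120691))*(1/135807) = -61322/120691*1/135807 = -61322/16390682637 ≈ -3.7413e-6)
Z = 118247289542945296651/2273053235 (Z = 192256/74135 - 194626/(-61322/16390682637) = 192256*(1/74135) - 194626*(-16390682637/61322) = 192256/74135 + 1595026499454381/30661 = 118247289542945296651/2273053235 ≈ 5.2021e+10)
Z - 319118 = 118247289542945296651/2273053235 - 319118 = 118246564170743049921/2273053235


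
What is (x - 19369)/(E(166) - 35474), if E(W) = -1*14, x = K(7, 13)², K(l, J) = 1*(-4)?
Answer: 19353/35488 ≈ 0.54534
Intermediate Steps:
K(l, J) = -4
x = 16 (x = (-4)² = 16)
E(W) = -14
(x - 19369)/(E(166) - 35474) = (16 - 19369)/(-14 - 35474) = -19353/(-35488) = -19353*(-1/35488) = 19353/35488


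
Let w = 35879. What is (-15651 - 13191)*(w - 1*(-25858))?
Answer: -1780618554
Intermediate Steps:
(-15651 - 13191)*(w - 1*(-25858)) = (-15651 - 13191)*(35879 - 1*(-25858)) = -28842*(35879 + 25858) = -28842*61737 = -1780618554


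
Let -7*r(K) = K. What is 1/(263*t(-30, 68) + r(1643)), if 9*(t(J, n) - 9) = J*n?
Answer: -21/1207102 ≈ -1.7397e-5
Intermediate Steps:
t(J, n) = 9 + J*n/9 (t(J, n) = 9 + (J*n)/9 = 9 + J*n/9)
r(K) = -K/7
1/(263*t(-30, 68) + r(1643)) = 1/(263*(9 + (⅑)*(-30)*68) - ⅐*1643) = 1/(263*(9 - 680/3) - 1643/7) = 1/(263*(-653/3) - 1643/7) = 1/(-171739/3 - 1643/7) = 1/(-1207102/21) = -21/1207102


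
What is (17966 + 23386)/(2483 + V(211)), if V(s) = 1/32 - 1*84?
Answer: 1323264/76769 ≈ 17.237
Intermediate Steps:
V(s) = -2687/32 (V(s) = 1/32 - 84 = -2687/32)
(17966 + 23386)/(2483 + V(211)) = (17966 + 23386)/(2483 - 2687/32) = 41352/(76769/32) = 41352*(32/76769) = 1323264/76769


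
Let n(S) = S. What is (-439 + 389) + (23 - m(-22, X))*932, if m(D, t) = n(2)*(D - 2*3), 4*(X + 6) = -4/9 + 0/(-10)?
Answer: 73578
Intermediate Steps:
X = -55/9 (X = -6 + (-4/9 + 0/(-10))/4 = -6 + (-4*1/9 + 0*(-1/10))/4 = -6 + (-4/9 + 0)/4 = -6 + (1/4)*(-4/9) = -6 - 1/9 = -55/9 ≈ -6.1111)
m(D, t) = -12 + 2*D (m(D, t) = 2*(D - 2*3) = 2*(D - 6) = 2*(-6 + D) = -12 + 2*D)
(-439 + 389) + (23 - m(-22, X))*932 = (-439 + 389) + (23 - (-12 + 2*(-22)))*932 = -50 + (23 - (-12 - 44))*932 = -50 + (23 - 1*(-56))*932 = -50 + (23 + 56)*932 = -50 + 79*932 = -50 + 73628 = 73578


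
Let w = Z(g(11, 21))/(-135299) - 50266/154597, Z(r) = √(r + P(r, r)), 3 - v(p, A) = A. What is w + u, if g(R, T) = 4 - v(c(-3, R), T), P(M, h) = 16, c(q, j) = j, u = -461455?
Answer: -71339608901/154597 - √38/135299 ≈ -4.6146e+5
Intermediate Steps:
v(p, A) = 3 - A
g(R, T) = 1 + T (g(R, T) = 4 - (3 - T) = 4 + (-3 + T) = 1 + T)
Z(r) = √(16 + r) (Z(r) = √(r + 16) = √(16 + r))
w = -50266/154597 - √38/135299 (w = √(16 + (1 + 21))/(-135299) - 50266/154597 = √(16 + 22)*(-1/135299) - 50266*1/154597 = √38*(-1/135299) - 50266/154597 = -√38/135299 - 50266/154597 = -50266/154597 - √38/135299 ≈ -0.32519)
w + u = (-50266/154597 - √38/135299) - 461455 = -71339608901/154597 - √38/135299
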